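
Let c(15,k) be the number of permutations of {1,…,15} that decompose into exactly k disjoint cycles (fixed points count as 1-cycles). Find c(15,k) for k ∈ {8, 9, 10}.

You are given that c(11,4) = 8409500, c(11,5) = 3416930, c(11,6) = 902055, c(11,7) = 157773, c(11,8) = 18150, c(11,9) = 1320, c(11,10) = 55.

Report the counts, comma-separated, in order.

i=12: T(12,5)=8409500+11·3416930=45995730 | T(12,6)=3416930+11·902055=13339535 | T(12,7)=902055+11·157773=2637558 | T(12,8)=157773+11·18150=357423 | T(12,9)=18150+11·1320=32670 | T(12,10)=1320+11·55=1925
i=13: T(13,6)=45995730+12·13339535=206070150 | T(13,7)=13339535+12·2637558=44990231 | T(13,8)=2637558+12·357423=6926634 | T(13,9)=357423+12·32670=749463 | T(13,10)=32670+12·1925=55770
i=14: T(14,7)=206070150+13·44990231=790943153 | T(14,8)=44990231+13·6926634=135036473 | T(14,9)=6926634+13·749463=16669653 | T(14,10)=749463+13·55770=1474473
i=15: T(15,8)=790943153+14·135036473=2681453775 | T(15,9)=135036473+14·16669653=368411615 | T(15,10)=16669653+14·1474473=37312275
Read c(15,8) = 2681453775, c(15,9) = 368411615, c(15,10) = 37312275.

2681453775, 368411615, 37312275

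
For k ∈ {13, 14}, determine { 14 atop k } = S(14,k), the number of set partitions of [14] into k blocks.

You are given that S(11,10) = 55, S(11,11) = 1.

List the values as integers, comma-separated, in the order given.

91, 1

@12  (12,11):1·11+55→66, (12,12):0·12+1→1
@13  (13,12):1·12+66→78, (13,13):0·13+1→1
@14  (14,13):1·13+78→91, (14,14):0·14+1→1
Read S(14,13) = 91, S(14,14) = 1.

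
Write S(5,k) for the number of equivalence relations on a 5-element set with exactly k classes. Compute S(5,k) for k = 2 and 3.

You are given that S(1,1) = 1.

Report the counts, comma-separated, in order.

@2  (2,1):1·1+0→1, (2,2):0·2+1→1
@3  (3,1):1·1+0→1, (3,2):1·2+1→3, (3,3):0·3+1→1
@4  (4,1):1·1+0→1, (4,2):3·2+1→7, (4,3):1·3+3→6
@5  (5,2):7·2+1→15, (5,3):6·3+7→25
Read S(5,2) = 15, S(5,3) = 25.

15, 25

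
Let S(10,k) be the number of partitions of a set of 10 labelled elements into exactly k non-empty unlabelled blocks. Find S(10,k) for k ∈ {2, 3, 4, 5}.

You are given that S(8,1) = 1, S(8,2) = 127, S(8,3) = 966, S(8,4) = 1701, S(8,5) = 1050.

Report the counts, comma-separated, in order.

@9  (9,1):1·1+0→1, (9,2):127·2+1→255, (9,3):966·3+127→3025, (9,4):1701·4+966→7770, (9,5):1050·5+1701→6951
@10  (10,2):255·2+1→511, (10,3):3025·3+255→9330, (10,4):7770·4+3025→34105, (10,5):6951·5+7770→42525
Read S(10,2) = 511, S(10,3) = 9330, S(10,4) = 34105, S(10,5) = 42525.

511, 9330, 34105, 42525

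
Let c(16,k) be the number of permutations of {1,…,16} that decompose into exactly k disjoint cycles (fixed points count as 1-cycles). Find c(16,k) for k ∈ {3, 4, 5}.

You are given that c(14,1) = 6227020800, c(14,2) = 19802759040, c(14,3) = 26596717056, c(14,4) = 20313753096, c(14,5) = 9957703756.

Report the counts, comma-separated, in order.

i=15: T(15,2)=6227020800+14·19802759040=283465647360 | T(15,3)=19802759040+14·26596717056=392156797824 | T(15,4)=26596717056+14·20313753096=310989260400 | T(15,5)=20313753096+14·9957703756=159721605680
i=16: T(16,3)=283465647360+15·392156797824=6165817614720 | T(16,4)=392156797824+15·310989260400=5056995703824 | T(16,5)=310989260400+15·159721605680=2706813345600
Read c(16,3) = 6165817614720, c(16,4) = 5056995703824, c(16,5) = 2706813345600.

6165817614720, 5056995703824, 2706813345600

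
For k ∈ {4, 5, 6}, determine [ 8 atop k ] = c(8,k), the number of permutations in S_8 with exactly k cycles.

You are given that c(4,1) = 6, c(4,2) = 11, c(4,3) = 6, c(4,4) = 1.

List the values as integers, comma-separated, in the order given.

6769, 1960, 322

r5: T_5,1=4×6+0=24; T_5,2=4×11+6=50; T_5,3=4×6+11=35; T_5,4=4×1+6=10; T_5,5=4×0+1=1
r6: T_6,2=5×50+24=274; T_6,3=5×35+50=225; T_6,4=5×10+35=85; T_6,5=5×1+10=15; T_6,6=5×0+1=1
r7: T_7,3=6×225+274=1624; T_7,4=6×85+225=735; T_7,5=6×15+85=175; T_7,6=6×1+15=21
r8: T_8,4=7×735+1624=6769; T_8,5=7×175+735=1960; T_8,6=7×21+175=322
Read c(8,4) = 6769, c(8,5) = 1960, c(8,6) = 322.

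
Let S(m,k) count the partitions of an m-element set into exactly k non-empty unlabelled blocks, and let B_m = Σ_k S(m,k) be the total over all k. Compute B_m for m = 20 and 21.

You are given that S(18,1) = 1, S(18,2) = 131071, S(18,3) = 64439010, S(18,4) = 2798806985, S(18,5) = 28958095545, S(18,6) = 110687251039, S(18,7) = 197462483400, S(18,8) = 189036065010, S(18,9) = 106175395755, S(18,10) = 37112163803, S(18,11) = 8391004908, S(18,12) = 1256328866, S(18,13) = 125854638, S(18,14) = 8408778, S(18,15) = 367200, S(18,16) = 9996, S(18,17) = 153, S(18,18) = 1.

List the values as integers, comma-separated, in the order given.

51724158235372, 474869816156751

[19] T[19,1]:1*1+0=1 · T[19,2]:2*131071+1=262143 · T[19,3]:3*64439010+131071=193448101 · T[19,4]:4*2798806985+64439010=11259666950 · T[19,5]:5*28958095545+2798806985=147589284710 · T[19,6]:6*110687251039+28958095545=693081601779 · T[19,7]:7*197462483400+110687251039=1492924634839 · T[19,8]:8*189036065010+197462483400=1709751003480 · T[19,9]:9*106175395755+189036065010=1144614626805 · T[19,10]:10*37112163803+106175395755=477297033785 · T[19,11]:11*8391004908+37112163803=129413217791 · T[19,12]:12*1256328866+8391004908=23466951300 · T[19,13]:13*125854638+1256328866=2892439160 · T[19,14]:14*8408778+125854638=243577530 · T[19,15]:15*367200+8408778=13916778 · T[19,16]:16*9996+367200=527136 · T[19,17]:17*153+9996=12597 · T[19,18]:18*1+153=171 · T[19,19]:19*0+1=1
[20] T[20,1]:1*1+0=1 · T[20,2]:2*262143+1=524287 · T[20,3]:3*193448101+262143=580606446 · T[20,4]:4*11259666950+193448101=45232115901 · T[20,5]:5*147589284710+11259666950=749206090500 · T[20,6]:6*693081601779+147589284710=4306078895384 · T[20,7]:7*1492924634839+693081601779=11143554045652 · T[20,8]:8*1709751003480+1492924634839=15170932662679 · T[20,9]:9*1144614626805+1709751003480=12011282644725 · T[20,10]:10*477297033785+1144614626805=5917584964655 · T[20,11]:11*129413217791+477297033785=1900842429486 · T[20,12]:12*23466951300+129413217791=411016633391 · T[20,13]:13*2892439160+23466951300=61068660380 · T[20,14]:14*243577530+2892439160=6302524580 · T[20,15]:15*13916778+243577530=452329200 · T[20,16]:16*527136+13916778=22350954 · T[20,17]:17*12597+527136=741285 · T[20,18]:18*171+12597=15675 · T[20,19]:19*1+171=190 · T[20,20]:20*0+1=1
[21] T[21,1]:1*1+0=1 · T[21,2]:2*524287+1=1048575 · T[21,3]:3*580606446+524287=1742343625 · T[21,4]:4*45232115901+580606446=181509070050 · T[21,5]:5*749206090500+45232115901=3791262568401 · T[21,6]:6*4306078895384+749206090500=26585679462804 · T[21,7]:7*11143554045652+4306078895384=82310957214948 · T[21,8]:8*15170932662679+11143554045652=132511015347084 · T[21,9]:9*12011282644725+15170932662679=123272476465204 · T[21,10]:10*5917584964655+12011282644725=71187132291275 · T[21,11]:11*1900842429486+5917584964655=26826851689001 · T[21,12]:12*411016633391+1900842429486=6833042030178 · T[21,13]:13*61068660380+411016633391=1204909218331 · T[21,14]:14*6302524580+61068660380=149304004500 · T[21,15]:15*452329200+6302524580=13087462580 · T[21,16]:16*22350954+452329200=809944464 · T[21,17]:17*741285+22350954=34952799 · T[21,18]:18*15675+741285=1023435 · T[21,19]:19*190+15675=19285 · T[21,20]:20*1+190=210 · T[21,21]:21*0+1=1
B_20 = ΣS(20,k) = 1+524287+580606446+45232115901+749206090500+4306078895384+11143554045652+15170932662679+12011282644725+5917584964655+1900842429486+411016633391+61068660380+6302524580+452329200+22350954+741285+15675+190+1 = 51724158235372
B_21 = ΣS(21,k) = 1+1048575+1742343625+181509070050+3791262568401+26585679462804+82310957214948+132511015347084+123272476465204+71187132291275+26826851689001+6833042030178+1204909218331+149304004500+13087462580+809944464+34952799+1023435+19285+210+1 = 474869816156751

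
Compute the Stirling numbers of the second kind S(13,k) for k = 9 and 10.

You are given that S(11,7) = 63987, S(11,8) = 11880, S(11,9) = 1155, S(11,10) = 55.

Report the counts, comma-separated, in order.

359502, 39325

i=12: T(12,8)=63987+8·11880=159027 | T(12,9)=11880+9·1155=22275 | T(12,10)=1155+10·55=1705
i=13: T(13,9)=159027+9·22275=359502 | T(13,10)=22275+10·1705=39325
Read S(13,9) = 359502, S(13,10) = 39325.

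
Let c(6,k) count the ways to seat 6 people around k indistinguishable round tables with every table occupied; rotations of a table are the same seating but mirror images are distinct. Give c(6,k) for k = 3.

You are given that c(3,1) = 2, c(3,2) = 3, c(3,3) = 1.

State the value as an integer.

225

[4] T[4,1]:3*2+0=6 · T[4,2]:3*3+2=11 · T[4,3]:3*1+3=6
[5] T[5,2]:4*11+6=50 · T[5,3]:4*6+11=35
[6] T[6,3]:5*35+50=225
Read c(6,3) = 225.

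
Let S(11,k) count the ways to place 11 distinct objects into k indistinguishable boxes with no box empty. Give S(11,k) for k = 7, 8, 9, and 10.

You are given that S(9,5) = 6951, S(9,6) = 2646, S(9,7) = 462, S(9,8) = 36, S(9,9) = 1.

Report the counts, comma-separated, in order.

63987, 11880, 1155, 55

[10] T[10,6]:6*2646+6951=22827 · T[10,7]:7*462+2646=5880 · T[10,8]:8*36+462=750 · T[10,9]:9*1+36=45 · T[10,10]:10*0+1=1
[11] T[11,7]:7*5880+22827=63987 · T[11,8]:8*750+5880=11880 · T[11,9]:9*45+750=1155 · T[11,10]:10*1+45=55
Read S(11,7) = 63987, S(11,8) = 11880, S(11,9) = 1155, S(11,10) = 55.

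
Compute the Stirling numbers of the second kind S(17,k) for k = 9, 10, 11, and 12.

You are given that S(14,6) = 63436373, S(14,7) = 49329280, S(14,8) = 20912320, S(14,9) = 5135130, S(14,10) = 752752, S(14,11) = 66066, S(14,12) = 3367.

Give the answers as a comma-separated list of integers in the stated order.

row 15: T[15][7]=7·49329280+63436373=408741333  T[15][8]=8·20912320+49329280=216627840  T[15][9]=9·5135130+20912320=67128490  T[15][10]=10·752752+5135130=12662650  T[15][11]=11·66066+752752=1479478  T[15][12]=12·3367+66066=106470
row 16: T[16][8]=8·216627840+408741333=2141764053  T[16][9]=9·67128490+216627840=820784250  T[16][10]=10·12662650+67128490=193754990  T[16][11]=11·1479478+12662650=28936908  T[16][12]=12·106470+1479478=2757118
row 17: T[17][9]=9·820784250+2141764053=9528822303  T[17][10]=10·193754990+820784250=2758334150  T[17][11]=11·28936908+193754990=512060978  T[17][12]=12·2757118+28936908=62022324
Read S(17,9) = 9528822303, S(17,10) = 2758334150, S(17,11) = 512060978, S(17,12) = 62022324.

9528822303, 2758334150, 512060978, 62022324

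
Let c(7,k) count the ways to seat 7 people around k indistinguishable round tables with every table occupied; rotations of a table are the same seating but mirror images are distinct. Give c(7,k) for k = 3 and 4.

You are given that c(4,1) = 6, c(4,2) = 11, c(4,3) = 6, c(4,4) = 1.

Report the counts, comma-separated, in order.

r5: T_5,1=4×6+0=24; T_5,2=4×11+6=50; T_5,3=4×6+11=35; T_5,4=4×1+6=10
r6: T_6,2=5×50+24=274; T_6,3=5×35+50=225; T_6,4=5×10+35=85
r7: T_7,3=6×225+274=1624; T_7,4=6×85+225=735
Read c(7,3) = 1624, c(7,4) = 735.

1624, 735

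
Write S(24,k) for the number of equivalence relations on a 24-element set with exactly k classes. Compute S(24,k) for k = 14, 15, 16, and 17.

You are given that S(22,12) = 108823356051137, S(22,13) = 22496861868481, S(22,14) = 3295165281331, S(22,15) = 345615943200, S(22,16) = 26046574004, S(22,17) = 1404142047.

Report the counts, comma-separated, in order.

i=23: T(23,13)=108823356051137+13·22496861868481=401282560341390 | T(23,14)=22496861868481+14·3295165281331=68629175807115 | T(23,15)=3295165281331+15·345615943200=8479404429331 | T(23,16)=345615943200+16·26046574004=762361127264 | T(23,17)=26046574004+17·1404142047=49916988803
i=24: T(24,14)=401282560341390+14·68629175807115=1362091021641000 | T(24,15)=68629175807115+15·8479404429331=195820242247080 | T(24,16)=8479404429331+16·762361127264=20677182465555 | T(24,17)=762361127264+17·49916988803=1610949936915
Read S(24,14) = 1362091021641000, S(24,15) = 195820242247080, S(24,16) = 20677182465555, S(24,17) = 1610949936915.

1362091021641000, 195820242247080, 20677182465555, 1610949936915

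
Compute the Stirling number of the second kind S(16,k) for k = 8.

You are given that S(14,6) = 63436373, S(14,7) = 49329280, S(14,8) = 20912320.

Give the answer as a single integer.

row 15: T[15][7]=7·49329280+63436373=408741333  T[15][8]=8·20912320+49329280=216627840
row 16: T[16][8]=8·216627840+408741333=2141764053
Read S(16,8) = 2141764053.

2141764053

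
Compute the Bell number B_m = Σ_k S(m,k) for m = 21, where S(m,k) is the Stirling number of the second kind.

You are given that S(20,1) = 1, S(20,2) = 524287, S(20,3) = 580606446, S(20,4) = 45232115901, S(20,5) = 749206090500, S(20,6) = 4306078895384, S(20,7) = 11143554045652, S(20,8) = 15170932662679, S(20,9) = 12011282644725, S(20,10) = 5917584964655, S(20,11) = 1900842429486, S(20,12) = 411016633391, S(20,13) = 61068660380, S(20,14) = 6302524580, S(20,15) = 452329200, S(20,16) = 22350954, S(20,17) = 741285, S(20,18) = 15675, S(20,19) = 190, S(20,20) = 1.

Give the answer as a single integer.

[21] T[21,1]:1*1+0=1 · T[21,2]:2*524287+1=1048575 · T[21,3]:3*580606446+524287=1742343625 · T[21,4]:4*45232115901+580606446=181509070050 · T[21,5]:5*749206090500+45232115901=3791262568401 · T[21,6]:6*4306078895384+749206090500=26585679462804 · T[21,7]:7*11143554045652+4306078895384=82310957214948 · T[21,8]:8*15170932662679+11143554045652=132511015347084 · T[21,9]:9*12011282644725+15170932662679=123272476465204 · T[21,10]:10*5917584964655+12011282644725=71187132291275 · T[21,11]:11*1900842429486+5917584964655=26826851689001 · T[21,12]:12*411016633391+1900842429486=6833042030178 · T[21,13]:13*61068660380+411016633391=1204909218331 · T[21,14]:14*6302524580+61068660380=149304004500 · T[21,15]:15*452329200+6302524580=13087462580 · T[21,16]:16*22350954+452329200=809944464 · T[21,17]:17*741285+22350954=34952799 · T[21,18]:18*15675+741285=1023435 · T[21,19]:19*190+15675=19285 · T[21,20]:20*1+190=210 · T[21,21]:21*0+1=1
B_21 = ΣS(21,k) = 1+1048575+1742343625+181509070050+3791262568401+26585679462804+82310957214948+132511015347084+123272476465204+71187132291275+26826851689001+6833042030178+1204909218331+149304004500+13087462580+809944464+34952799+1023435+19285+210+1 = 474869816156751

474869816156751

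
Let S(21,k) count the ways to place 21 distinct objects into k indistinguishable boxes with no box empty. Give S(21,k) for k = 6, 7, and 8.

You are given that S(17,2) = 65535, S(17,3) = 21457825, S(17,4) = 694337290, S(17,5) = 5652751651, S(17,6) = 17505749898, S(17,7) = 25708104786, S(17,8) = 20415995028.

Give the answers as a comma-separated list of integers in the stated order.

row 18: T[18][3]=3·21457825+65535=64439010  T[18][4]=4·694337290+21457825=2798806985  T[18][5]=5·5652751651+694337290=28958095545  T[18][6]=6·17505749898+5652751651=110687251039  T[18][7]=7·25708104786+17505749898=197462483400  T[18][8]=8·20415995028+25708104786=189036065010
row 19: T[19][4]=4·2798806985+64439010=11259666950  T[19][5]=5·28958095545+2798806985=147589284710  T[19][6]=6·110687251039+28958095545=693081601779  T[19][7]=7·197462483400+110687251039=1492924634839  T[19][8]=8·189036065010+197462483400=1709751003480
row 20: T[20][5]=5·147589284710+11259666950=749206090500  T[20][6]=6·693081601779+147589284710=4306078895384  T[20][7]=7·1492924634839+693081601779=11143554045652  T[20][8]=8·1709751003480+1492924634839=15170932662679
row 21: T[21][6]=6·4306078895384+749206090500=26585679462804  T[21][7]=7·11143554045652+4306078895384=82310957214948  T[21][8]=8·15170932662679+11143554045652=132511015347084
Read S(21,6) = 26585679462804, S(21,7) = 82310957214948, S(21,8) = 132511015347084.

26585679462804, 82310957214948, 132511015347084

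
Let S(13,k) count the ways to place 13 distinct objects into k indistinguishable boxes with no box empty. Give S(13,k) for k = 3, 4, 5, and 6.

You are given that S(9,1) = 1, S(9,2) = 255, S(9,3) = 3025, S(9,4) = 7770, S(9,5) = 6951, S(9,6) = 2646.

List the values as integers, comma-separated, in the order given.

r10: T_10,1=1×1+0=1; T_10,2=2×255+1=511; T_10,3=3×3025+255=9330; T_10,4=4×7770+3025=34105; T_10,5=5×6951+7770=42525; T_10,6=6×2646+6951=22827
r11: T_11,1=1×1+0=1; T_11,2=2×511+1=1023; T_11,3=3×9330+511=28501; T_11,4=4×34105+9330=145750; T_11,5=5×42525+34105=246730; T_11,6=6×22827+42525=179487
r12: T_12,2=2×1023+1=2047; T_12,3=3×28501+1023=86526; T_12,4=4×145750+28501=611501; T_12,5=5×246730+145750=1379400; T_12,6=6×179487+246730=1323652
r13: T_13,3=3×86526+2047=261625; T_13,4=4×611501+86526=2532530; T_13,5=5×1379400+611501=7508501; T_13,6=6×1323652+1379400=9321312
Read S(13,3) = 261625, S(13,4) = 2532530, S(13,5) = 7508501, S(13,6) = 9321312.

261625, 2532530, 7508501, 9321312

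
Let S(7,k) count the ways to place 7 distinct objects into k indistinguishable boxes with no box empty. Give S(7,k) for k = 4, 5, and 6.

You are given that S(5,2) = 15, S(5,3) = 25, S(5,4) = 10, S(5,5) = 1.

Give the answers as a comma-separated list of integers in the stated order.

r6: T_6,3=3×25+15=90; T_6,4=4×10+25=65; T_6,5=5×1+10=15; T_6,6=6×0+1=1
r7: T_7,4=4×65+90=350; T_7,5=5×15+65=140; T_7,6=6×1+15=21
Read S(7,4) = 350, S(7,5) = 140, S(7,6) = 21.

350, 140, 21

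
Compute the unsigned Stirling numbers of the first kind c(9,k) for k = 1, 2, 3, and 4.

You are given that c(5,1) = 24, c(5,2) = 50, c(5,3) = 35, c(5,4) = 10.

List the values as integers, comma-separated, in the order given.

40320, 109584, 118124, 67284

[6] T[6,1]:5*24+0=120 · T[6,2]:5*50+24=274 · T[6,3]:5*35+50=225 · T[6,4]:5*10+35=85
[7] T[7,1]:6*120+0=720 · T[7,2]:6*274+120=1764 · T[7,3]:6*225+274=1624 · T[7,4]:6*85+225=735
[8] T[8,1]:7*720+0=5040 · T[8,2]:7*1764+720=13068 · T[8,3]:7*1624+1764=13132 · T[8,4]:7*735+1624=6769
[9] T[9,1]:8*5040+0=40320 · T[9,2]:8*13068+5040=109584 · T[9,3]:8*13132+13068=118124 · T[9,4]:8*6769+13132=67284
Read c(9,1) = 40320, c(9,2) = 109584, c(9,3) = 118124, c(9,4) = 67284.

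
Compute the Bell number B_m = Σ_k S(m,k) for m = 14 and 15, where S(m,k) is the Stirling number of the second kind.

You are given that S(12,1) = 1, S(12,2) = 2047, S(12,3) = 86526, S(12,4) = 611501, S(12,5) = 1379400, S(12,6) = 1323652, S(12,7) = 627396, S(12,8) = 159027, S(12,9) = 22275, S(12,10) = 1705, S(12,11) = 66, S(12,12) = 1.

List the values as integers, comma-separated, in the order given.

r13: T_13,1=1×1+0=1; T_13,2=2×2047+1=4095; T_13,3=3×86526+2047=261625; T_13,4=4×611501+86526=2532530; T_13,5=5×1379400+611501=7508501; T_13,6=6×1323652+1379400=9321312; T_13,7=7×627396+1323652=5715424; T_13,8=8×159027+627396=1899612; T_13,9=9×22275+159027=359502; T_13,10=10×1705+22275=39325; T_13,11=11×66+1705=2431; T_13,12=12×1+66=78; T_13,13=13×0+1=1
r14: T_14,1=1×1+0=1; T_14,2=2×4095+1=8191; T_14,3=3×261625+4095=788970; T_14,4=4×2532530+261625=10391745; T_14,5=5×7508501+2532530=40075035; T_14,6=6×9321312+7508501=63436373; T_14,7=7×5715424+9321312=49329280; T_14,8=8×1899612+5715424=20912320; T_14,9=9×359502+1899612=5135130; T_14,10=10×39325+359502=752752; T_14,11=11×2431+39325=66066; T_14,12=12×78+2431=3367; T_14,13=13×1+78=91; T_14,14=14×0+1=1
r15: T_15,1=1×1+0=1; T_15,2=2×8191+1=16383; T_15,3=3×788970+8191=2375101; T_15,4=4×10391745+788970=42355950; T_15,5=5×40075035+10391745=210766920; T_15,6=6×63436373+40075035=420693273; T_15,7=7×49329280+63436373=408741333; T_15,8=8×20912320+49329280=216627840; T_15,9=9×5135130+20912320=67128490; T_15,10=10×752752+5135130=12662650; T_15,11=11×66066+752752=1479478; T_15,12=12×3367+66066=106470; T_15,13=13×91+3367=4550; T_15,14=14×1+91=105; T_15,15=15×0+1=1
B_14 = ΣS(14,k) = 1+8191+788970+10391745+40075035+63436373+49329280+20912320+5135130+752752+66066+3367+91+1 = 190899322
B_15 = ΣS(15,k) = 1+16383+2375101+42355950+210766920+420693273+408741333+216627840+67128490+12662650+1479478+106470+4550+105+1 = 1382958545

190899322, 1382958545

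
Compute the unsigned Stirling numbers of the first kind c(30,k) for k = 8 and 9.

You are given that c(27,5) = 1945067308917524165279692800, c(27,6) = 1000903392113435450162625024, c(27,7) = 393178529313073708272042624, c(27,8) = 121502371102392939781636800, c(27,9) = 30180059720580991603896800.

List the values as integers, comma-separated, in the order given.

3674201658710345201899117607040, 981347603630155088295475765440

i=28: T(28,6)=1945067308917524165279692800+27·1000903392113435450162625024=28969458895980281319670568448 | T(28,7)=1000903392113435450162625024+27·393178529313073708272042624=11616723683566425573507775872 | T(28,8)=393178529313073708272042624+27·121502371102392939781636800=3673742549077683082376236224 | T(28,9)=121502371102392939781636800+27·30180059720580991603896800=936363983558079713086850400
i=29: T(29,7)=28969458895980281319670568448+28·11616723683566425573507775872=354237722035840197377888292864 | T(29,8)=11616723683566425573507775872+28·3673742549077683082376236224=114481515057741551880042390144 | T(29,9)=3673742549077683082376236224+28·936363983558079713086850400=29891934088703915048808047424
i=30: T(30,8)=354237722035840197377888292864+29·114481515057741551880042390144=3674201658710345201899117607040 | T(30,9)=114481515057741551880042390144+29·29891934088703915048808047424=981347603630155088295475765440
Read c(30,8) = 3674201658710345201899117607040, c(30,9) = 981347603630155088295475765440.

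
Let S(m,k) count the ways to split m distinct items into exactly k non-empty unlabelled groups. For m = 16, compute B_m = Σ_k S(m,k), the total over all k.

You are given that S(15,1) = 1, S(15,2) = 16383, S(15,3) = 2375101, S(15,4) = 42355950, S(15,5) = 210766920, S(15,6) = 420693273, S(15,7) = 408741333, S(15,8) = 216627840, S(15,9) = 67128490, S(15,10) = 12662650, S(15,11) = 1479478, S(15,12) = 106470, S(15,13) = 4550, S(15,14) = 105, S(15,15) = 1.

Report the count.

10480142147

row 16: T[16][1]=1·1+0=1  T[16][2]=2·16383+1=32767  T[16][3]=3·2375101+16383=7141686  T[16][4]=4·42355950+2375101=171798901  T[16][5]=5·210766920+42355950=1096190550  T[16][6]=6·420693273+210766920=2734926558  T[16][7]=7·408741333+420693273=3281882604  T[16][8]=8·216627840+408741333=2141764053  T[16][9]=9·67128490+216627840=820784250  T[16][10]=10·12662650+67128490=193754990  T[16][11]=11·1479478+12662650=28936908  T[16][12]=12·106470+1479478=2757118  T[16][13]=13·4550+106470=165620  T[16][14]=14·105+4550=6020  T[16][15]=15·1+105=120  T[16][16]=16·0+1=1
B_16 = ΣS(16,k) = 1+32767+7141686+171798901+1096190550+2734926558+3281882604+2141764053+820784250+193754990+28936908+2757118+165620+6020+120+1 = 10480142147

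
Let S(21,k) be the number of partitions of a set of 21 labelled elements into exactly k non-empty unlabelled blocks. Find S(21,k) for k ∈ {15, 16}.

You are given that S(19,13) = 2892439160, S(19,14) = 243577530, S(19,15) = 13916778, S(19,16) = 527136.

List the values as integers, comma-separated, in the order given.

13087462580, 809944464

[20] T[20,14]:14*243577530+2892439160=6302524580 · T[20,15]:15*13916778+243577530=452329200 · T[20,16]:16*527136+13916778=22350954
[21] T[21,15]:15*452329200+6302524580=13087462580 · T[21,16]:16*22350954+452329200=809944464
Read S(21,15) = 13087462580, S(21,16) = 809944464.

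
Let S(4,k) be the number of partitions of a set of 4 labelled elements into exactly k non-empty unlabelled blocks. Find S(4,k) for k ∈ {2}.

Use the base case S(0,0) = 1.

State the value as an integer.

@1  (1,1):0·1+1→1
@2  (2,1):1·1+0→1, (2,2):0·2+1→1
@3  (3,1):1·1+0→1, (3,2):1·2+1→3
@4  (4,2):3·2+1→7
Read S(4,2) = 7.

7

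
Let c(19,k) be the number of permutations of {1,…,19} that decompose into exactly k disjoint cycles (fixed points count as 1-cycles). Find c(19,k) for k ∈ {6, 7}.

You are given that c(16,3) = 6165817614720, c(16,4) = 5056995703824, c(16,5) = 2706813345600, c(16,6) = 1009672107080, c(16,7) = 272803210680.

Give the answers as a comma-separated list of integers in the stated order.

row 17: T[17][4]=16·5056995703824+6165817614720=87077748875904  T[17][5]=16·2706813345600+5056995703824=48366009233424  T[17][6]=16·1009672107080+2706813345600=18861567058880  T[17][7]=16·272803210680+1009672107080=5374523477960
row 18: T[18][5]=17·48366009233424+87077748875904=909299905844112  T[18][6]=17·18861567058880+48366009233424=369012649234384  T[18][7]=17·5374523477960+18861567058880=110228466184200
row 19: T[19][6]=18·369012649234384+909299905844112=7551527592063024  T[19][7]=18·110228466184200+369012649234384=2353125040549984
Read c(19,6) = 7551527592063024, c(19,7) = 2353125040549984.

7551527592063024, 2353125040549984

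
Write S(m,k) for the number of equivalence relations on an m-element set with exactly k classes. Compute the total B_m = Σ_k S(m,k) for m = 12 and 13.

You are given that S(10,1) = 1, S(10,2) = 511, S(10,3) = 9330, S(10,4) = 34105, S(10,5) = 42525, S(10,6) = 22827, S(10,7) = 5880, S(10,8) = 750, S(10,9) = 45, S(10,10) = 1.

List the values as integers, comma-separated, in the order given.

@11  (11,1):1·1+0→1, (11,2):511·2+1→1023, (11,3):9330·3+511→28501, (11,4):34105·4+9330→145750, (11,5):42525·5+34105→246730, (11,6):22827·6+42525→179487, (11,7):5880·7+22827→63987, (11,8):750·8+5880→11880, (11,9):45·9+750→1155, (11,10):1·10+45→55, (11,11):0·11+1→1
@12  (12,1):1·1+0→1, (12,2):1023·2+1→2047, (12,3):28501·3+1023→86526, (12,4):145750·4+28501→611501, (12,5):246730·5+145750→1379400, (12,6):179487·6+246730→1323652, (12,7):63987·7+179487→627396, (12,8):11880·8+63987→159027, (12,9):1155·9+11880→22275, (12,10):55·10+1155→1705, (12,11):1·11+55→66, (12,12):0·12+1→1
@13  (13,1):1·1+0→1, (13,2):2047·2+1→4095, (13,3):86526·3+2047→261625, (13,4):611501·4+86526→2532530, (13,5):1379400·5+611501→7508501, (13,6):1323652·6+1379400→9321312, (13,7):627396·7+1323652→5715424, (13,8):159027·8+627396→1899612, (13,9):22275·9+159027→359502, (13,10):1705·10+22275→39325, (13,11):66·11+1705→2431, (13,12):1·12+66→78, (13,13):0·13+1→1
B_12 = ΣS(12,k) = 1+2047+86526+611501+1379400+1323652+627396+159027+22275+1705+66+1 = 4213597
B_13 = ΣS(13,k) = 1+4095+261625+2532530+7508501+9321312+5715424+1899612+359502+39325+2431+78+1 = 27644437

4213597, 27644437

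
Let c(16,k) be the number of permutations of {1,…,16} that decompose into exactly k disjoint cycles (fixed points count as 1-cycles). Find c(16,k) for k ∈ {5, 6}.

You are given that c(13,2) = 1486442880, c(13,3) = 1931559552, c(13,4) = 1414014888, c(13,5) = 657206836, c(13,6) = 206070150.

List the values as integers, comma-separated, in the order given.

2706813345600, 1009672107080

[14] T[14,3]:13*1931559552+1486442880=26596717056 · T[14,4]:13*1414014888+1931559552=20313753096 · T[14,5]:13*657206836+1414014888=9957703756 · T[14,6]:13*206070150+657206836=3336118786
[15] T[15,4]:14*20313753096+26596717056=310989260400 · T[15,5]:14*9957703756+20313753096=159721605680 · T[15,6]:14*3336118786+9957703756=56663366760
[16] T[16,5]:15*159721605680+310989260400=2706813345600 · T[16,6]:15*56663366760+159721605680=1009672107080
Read c(16,5) = 2706813345600, c(16,6) = 1009672107080.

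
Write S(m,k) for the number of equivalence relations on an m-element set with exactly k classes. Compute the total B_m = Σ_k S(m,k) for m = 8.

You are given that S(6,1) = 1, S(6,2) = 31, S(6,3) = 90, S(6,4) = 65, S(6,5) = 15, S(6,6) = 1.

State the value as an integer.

i=7: T(7,1)=0+1·1=1 | T(7,2)=1+2·31=63 | T(7,3)=31+3·90=301 | T(7,4)=90+4·65=350 | T(7,5)=65+5·15=140 | T(7,6)=15+6·1=21 | T(7,7)=1+7·0=1
i=8: T(8,1)=0+1·1=1 | T(8,2)=1+2·63=127 | T(8,3)=63+3·301=966 | T(8,4)=301+4·350=1701 | T(8,5)=350+5·140=1050 | T(8,6)=140+6·21=266 | T(8,7)=21+7·1=28 | T(8,8)=1+8·0=1
B_8 = ΣS(8,k) = 1+127+966+1701+1050+266+28+1 = 4140

4140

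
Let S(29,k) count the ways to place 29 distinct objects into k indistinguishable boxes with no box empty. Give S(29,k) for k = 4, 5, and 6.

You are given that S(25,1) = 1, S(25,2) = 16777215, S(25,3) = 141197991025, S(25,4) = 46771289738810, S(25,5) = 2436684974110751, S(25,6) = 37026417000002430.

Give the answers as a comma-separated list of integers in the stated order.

11998160744311570, 1540200411172850701, 49628317055962639176

[26] T[26,1]:1*1+0=1 · T[26,2]:2*16777215+1=33554431 · T[26,3]:3*141197991025+16777215=423610750290 · T[26,4]:4*46771289738810+141197991025=187226356946265 · T[26,5]:5*2436684974110751+46771289738810=12230196160292565 · T[26,6]:6*37026417000002430+2436684974110751=224595186974125331
[27] T[27,2]:2*33554431+1=67108863 · T[27,3]:3*423610750290+33554431=1270865805301 · T[27,4]:4*187226356946265+423610750290=749329038535350 · T[27,5]:5*12230196160292565+187226356946265=61338207158409090 · T[27,6]:6*224595186974125331+12230196160292565=1359801318005044551
[28] T[28,3]:3*1270865805301+67108863=3812664524766 · T[28,4]:4*749329038535350+1270865805301=2998587019946701 · T[28,5]:5*61338207158409090+749329038535350=307440364830580800 · T[28,6]:6*1359801318005044551+61338207158409090=8220146115188676396
[29] T[29,4]:4*2998587019946701+3812664524766=11998160744311570 · T[29,5]:5*307440364830580800+2998587019946701=1540200411172850701 · T[29,6]:6*8220146115188676396+307440364830580800=49628317055962639176
Read S(29,4) = 11998160744311570, S(29,5) = 1540200411172850701, S(29,6) = 49628317055962639176.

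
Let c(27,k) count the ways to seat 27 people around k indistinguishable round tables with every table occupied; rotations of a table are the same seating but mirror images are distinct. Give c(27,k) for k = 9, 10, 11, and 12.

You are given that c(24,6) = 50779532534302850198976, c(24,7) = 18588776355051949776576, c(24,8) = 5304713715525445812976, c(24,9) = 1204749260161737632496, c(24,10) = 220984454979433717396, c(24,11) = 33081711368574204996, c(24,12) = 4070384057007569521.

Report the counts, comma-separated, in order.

row 25: T[25][7]=24·18588776355051949776576+50779532534302850198976=496910165055549644836800  T[25][8]=24·5304713715525445812976+18588776355051949776576=145901905527662649288000  T[25][9]=24·1204749260161737632496+5304713715525445812976=34218695959407148992880  T[25][10]=24·220984454979433717396+1204749260161737632496=6508376179668146850000  T[25][11]=24·33081711368574204996+220984454979433717396=1014945527825214637300  T[25][12]=24·4070384057007569521+33081711368574204996=130770928736755873500
row 26: T[26][8]=25·145901905527662649288000+496910165055549644836800=4144457803247115877036800  T[26][9]=25·34218695959407148992880+145901905527662649288000=1001369304512841374110000  T[26][10]=25·6508376179668146850000+34218695959407148992880=196928100451110820242880  T[26][11]=25·1014945527825214637300+6508376179668146850000=31882014375298512782500  T[26][12]=25·130770928736755873500+1014945527825214637300=4284218746244111474800
row 27: T[27][9]=26·1001369304512841374110000+4144457803247115877036800=30180059720580991603896800  T[27][10]=26·196928100451110820242880+1001369304512841374110000=6121499916241722700424880  T[27][11]=26·31882014375298512782500+196928100451110820242880=1025860474208872152587880  T[27][12]=26·4284218746244111474800+31882014375298512782500=143271701777645411127300
Read c(27,9) = 30180059720580991603896800, c(27,10) = 6121499916241722700424880, c(27,11) = 1025860474208872152587880, c(27,12) = 143271701777645411127300.

30180059720580991603896800, 6121499916241722700424880, 1025860474208872152587880, 143271701777645411127300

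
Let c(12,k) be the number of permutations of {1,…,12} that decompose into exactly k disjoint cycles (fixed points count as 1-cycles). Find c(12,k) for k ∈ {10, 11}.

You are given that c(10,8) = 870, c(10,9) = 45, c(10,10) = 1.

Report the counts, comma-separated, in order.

i=11: T(11,9)=870+10·45=1320 | T(11,10)=45+10·1=55 | T(11,11)=1+10·0=1
i=12: T(12,10)=1320+11·55=1925 | T(12,11)=55+11·1=66
Read c(12,10) = 1925, c(12,11) = 66.

1925, 66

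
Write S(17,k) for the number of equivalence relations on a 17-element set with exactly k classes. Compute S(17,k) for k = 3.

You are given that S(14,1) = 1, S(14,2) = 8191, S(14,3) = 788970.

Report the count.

r15: T_15,1=1×1+0=1; T_15,2=2×8191+1=16383; T_15,3=3×788970+8191=2375101
r16: T_16,2=2×16383+1=32767; T_16,3=3×2375101+16383=7141686
r17: T_17,3=3×7141686+32767=21457825
Read S(17,3) = 21457825.

21457825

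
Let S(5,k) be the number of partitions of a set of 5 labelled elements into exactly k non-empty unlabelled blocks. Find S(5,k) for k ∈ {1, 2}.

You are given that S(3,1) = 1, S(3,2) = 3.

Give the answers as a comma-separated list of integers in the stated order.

1, 15

i=4: T(4,1)=0+1·1=1 | T(4,2)=1+2·3=7
i=5: T(5,1)=0+1·1=1 | T(5,2)=1+2·7=15
Read S(5,1) = 1, S(5,2) = 15.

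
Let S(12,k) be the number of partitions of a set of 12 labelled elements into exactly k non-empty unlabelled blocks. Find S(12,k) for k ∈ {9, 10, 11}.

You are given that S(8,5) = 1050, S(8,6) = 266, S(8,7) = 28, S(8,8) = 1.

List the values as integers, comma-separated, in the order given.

[9] T[9,6]:6*266+1050=2646 · T[9,7]:7*28+266=462 · T[9,8]:8*1+28=36 · T[9,9]:9*0+1=1
[10] T[10,7]:7*462+2646=5880 · T[10,8]:8*36+462=750 · T[10,9]:9*1+36=45 · T[10,10]:10*0+1=1
[11] T[11,8]:8*750+5880=11880 · T[11,9]:9*45+750=1155 · T[11,10]:10*1+45=55 · T[11,11]:11*0+1=1
[12] T[12,9]:9*1155+11880=22275 · T[12,10]:10*55+1155=1705 · T[12,11]:11*1+55=66
Read S(12,9) = 22275, S(12,10) = 1705, S(12,11) = 66.

22275, 1705, 66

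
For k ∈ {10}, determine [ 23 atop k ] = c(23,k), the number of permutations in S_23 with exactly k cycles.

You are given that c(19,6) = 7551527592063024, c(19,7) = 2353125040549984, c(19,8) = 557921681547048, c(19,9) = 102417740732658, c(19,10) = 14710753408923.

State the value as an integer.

i=20: T(20,7)=7551527592063024+19·2353125040549984=52260903362512720 | T(20,8)=2353125040549984+19·557921681547048=12953636989943896 | T(20,9)=557921681547048+19·102417740732658=2503858755467550 | T(20,10)=102417740732658+19·14710753408923=381922055502195
i=21: T(21,8)=52260903362512720+20·12953636989943896=311333643161390640 | T(21,9)=12953636989943896+20·2503858755467550=63030812099294896 | T(21,10)=2503858755467550+20·381922055502195=10142299865511450
i=22: T(22,9)=311333643161390640+21·63030812099294896=1634980697246583456 | T(22,10)=63030812099294896+21·10142299865511450=276019109275035346
i=23: T(23,10)=1634980697246583456+22·276019109275035346=7707401101297361068
Read c(23,10) = 7707401101297361068.

7707401101297361068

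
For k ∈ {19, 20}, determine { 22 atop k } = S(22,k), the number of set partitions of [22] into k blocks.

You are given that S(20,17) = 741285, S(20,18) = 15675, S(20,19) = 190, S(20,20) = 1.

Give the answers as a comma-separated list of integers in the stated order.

[21] T[21,18]:18*15675+741285=1023435 · T[21,19]:19*190+15675=19285 · T[21,20]:20*1+190=210
[22] T[22,19]:19*19285+1023435=1389850 · T[22,20]:20*210+19285=23485
Read S(22,19) = 1389850, S(22,20) = 23485.

1389850, 23485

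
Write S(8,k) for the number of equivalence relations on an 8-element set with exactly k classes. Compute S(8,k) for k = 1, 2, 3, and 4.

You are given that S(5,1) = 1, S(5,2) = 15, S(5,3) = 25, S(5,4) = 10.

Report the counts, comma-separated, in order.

1, 127, 966, 1701

i=6: T(6,1)=0+1·1=1 | T(6,2)=1+2·15=31 | T(6,3)=15+3·25=90 | T(6,4)=25+4·10=65
i=7: T(7,1)=0+1·1=1 | T(7,2)=1+2·31=63 | T(7,3)=31+3·90=301 | T(7,4)=90+4·65=350
i=8: T(8,1)=0+1·1=1 | T(8,2)=1+2·63=127 | T(8,3)=63+3·301=966 | T(8,4)=301+4·350=1701
Read S(8,1) = 1, S(8,2) = 127, S(8,3) = 966, S(8,4) = 1701.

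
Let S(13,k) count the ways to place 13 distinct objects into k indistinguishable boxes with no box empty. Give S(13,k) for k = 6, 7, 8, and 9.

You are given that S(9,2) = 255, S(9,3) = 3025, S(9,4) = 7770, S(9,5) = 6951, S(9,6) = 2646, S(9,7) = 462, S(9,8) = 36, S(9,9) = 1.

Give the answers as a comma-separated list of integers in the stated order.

9321312, 5715424, 1899612, 359502

[10] T[10,3]:3*3025+255=9330 · T[10,4]:4*7770+3025=34105 · T[10,5]:5*6951+7770=42525 · T[10,6]:6*2646+6951=22827 · T[10,7]:7*462+2646=5880 · T[10,8]:8*36+462=750 · T[10,9]:9*1+36=45
[11] T[11,4]:4*34105+9330=145750 · T[11,5]:5*42525+34105=246730 · T[11,6]:6*22827+42525=179487 · T[11,7]:7*5880+22827=63987 · T[11,8]:8*750+5880=11880 · T[11,9]:9*45+750=1155
[12] T[12,5]:5*246730+145750=1379400 · T[12,6]:6*179487+246730=1323652 · T[12,7]:7*63987+179487=627396 · T[12,8]:8*11880+63987=159027 · T[12,9]:9*1155+11880=22275
[13] T[13,6]:6*1323652+1379400=9321312 · T[13,7]:7*627396+1323652=5715424 · T[13,8]:8*159027+627396=1899612 · T[13,9]:9*22275+159027=359502
Read S(13,6) = 9321312, S(13,7) = 5715424, S(13,8) = 1899612, S(13,9) = 359502.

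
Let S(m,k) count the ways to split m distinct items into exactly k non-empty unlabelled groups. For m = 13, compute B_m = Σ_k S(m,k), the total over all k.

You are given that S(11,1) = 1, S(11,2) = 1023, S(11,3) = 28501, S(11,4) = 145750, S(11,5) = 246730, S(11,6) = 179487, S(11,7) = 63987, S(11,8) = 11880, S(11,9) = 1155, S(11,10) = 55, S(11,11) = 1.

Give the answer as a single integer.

row 12: T[12][1]=1·1+0=1  T[12][2]=2·1023+1=2047  T[12][3]=3·28501+1023=86526  T[12][4]=4·145750+28501=611501  T[12][5]=5·246730+145750=1379400  T[12][6]=6·179487+246730=1323652  T[12][7]=7·63987+179487=627396  T[12][8]=8·11880+63987=159027  T[12][9]=9·1155+11880=22275  T[12][10]=10·55+1155=1705  T[12][11]=11·1+55=66  T[12][12]=12·0+1=1
row 13: T[13][1]=1·1+0=1  T[13][2]=2·2047+1=4095  T[13][3]=3·86526+2047=261625  T[13][4]=4·611501+86526=2532530  T[13][5]=5·1379400+611501=7508501  T[13][6]=6·1323652+1379400=9321312  T[13][7]=7·627396+1323652=5715424  T[13][8]=8·159027+627396=1899612  T[13][9]=9·22275+159027=359502  T[13][10]=10·1705+22275=39325  T[13][11]=11·66+1705=2431  T[13][12]=12·1+66=78  T[13][13]=13·0+1=1
B_13 = ΣS(13,k) = 1+4095+261625+2532530+7508501+9321312+5715424+1899612+359502+39325+2431+78+1 = 27644437

27644437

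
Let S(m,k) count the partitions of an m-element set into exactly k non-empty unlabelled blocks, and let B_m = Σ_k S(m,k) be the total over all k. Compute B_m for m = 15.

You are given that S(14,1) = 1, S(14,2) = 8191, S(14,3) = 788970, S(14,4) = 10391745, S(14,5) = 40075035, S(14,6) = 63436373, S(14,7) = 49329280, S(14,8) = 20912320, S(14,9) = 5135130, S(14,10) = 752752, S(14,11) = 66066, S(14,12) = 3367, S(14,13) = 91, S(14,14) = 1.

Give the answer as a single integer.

1382958545

[15] T[15,1]:1*1+0=1 · T[15,2]:2*8191+1=16383 · T[15,3]:3*788970+8191=2375101 · T[15,4]:4*10391745+788970=42355950 · T[15,5]:5*40075035+10391745=210766920 · T[15,6]:6*63436373+40075035=420693273 · T[15,7]:7*49329280+63436373=408741333 · T[15,8]:8*20912320+49329280=216627840 · T[15,9]:9*5135130+20912320=67128490 · T[15,10]:10*752752+5135130=12662650 · T[15,11]:11*66066+752752=1479478 · T[15,12]:12*3367+66066=106470 · T[15,13]:13*91+3367=4550 · T[15,14]:14*1+91=105 · T[15,15]:15*0+1=1
B_15 = ΣS(15,k) = 1+16383+2375101+42355950+210766920+420693273+408741333+216627840+67128490+12662650+1479478+106470+4550+105+1 = 1382958545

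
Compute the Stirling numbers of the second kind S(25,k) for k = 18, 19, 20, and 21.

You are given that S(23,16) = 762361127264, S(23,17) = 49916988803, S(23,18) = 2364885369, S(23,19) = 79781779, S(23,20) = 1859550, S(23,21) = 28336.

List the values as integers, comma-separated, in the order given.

r24: T_24,17=17×49916988803+762361127264=1610949936915; T_24,18=18×2364885369+49916988803=92484925445; T_24,19=19×79781779+2364885369=3880739170; T_24,20=20×1859550+79781779=116972779; T_24,21=21×28336+1859550=2454606
r25: T_25,18=18×92484925445+1610949936915=3275678594925; T_25,19=19×3880739170+92484925445=166218969675; T_25,20=20×116972779+3880739170=6220194750; T_25,21=21×2454606+116972779=168519505
Read S(25,18) = 3275678594925, S(25,19) = 166218969675, S(25,20) = 6220194750, S(25,21) = 168519505.

3275678594925, 166218969675, 6220194750, 168519505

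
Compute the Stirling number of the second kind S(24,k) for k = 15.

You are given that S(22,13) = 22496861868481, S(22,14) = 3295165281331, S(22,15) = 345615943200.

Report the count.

r23: T_23,14=14×3295165281331+22496861868481=68629175807115; T_23,15=15×345615943200+3295165281331=8479404429331
r24: T_24,15=15×8479404429331+68629175807115=195820242247080
Read S(24,15) = 195820242247080.

195820242247080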